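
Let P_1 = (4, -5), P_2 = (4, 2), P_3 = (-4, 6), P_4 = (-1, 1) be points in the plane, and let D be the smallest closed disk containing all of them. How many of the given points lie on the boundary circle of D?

2

The minimum enclosing circle of a finite set is fixed by two of the points (as a diameter) or three (as a circumcircle).
The farthest pair is P_1–P_3 with squared distance 185. The circle on this segment as diameter has centre (0, 0.5) and r² = 185/4 = 46.25.
Check P_2: distance² to centre = 18.25 ≤ 46.25, so it lies inside.
All remaining points lie in this disk, and no smaller disk contains both endpoints, so this is the minimum enclosing circle.
The points at distance exactly r from the centre are P_1, P_3 — 2 points.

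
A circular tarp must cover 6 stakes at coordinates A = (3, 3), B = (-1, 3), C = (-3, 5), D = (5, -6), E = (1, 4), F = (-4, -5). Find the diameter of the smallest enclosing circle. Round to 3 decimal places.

13.601

The farthest pair is C–D with squared distance 185. The circle on this segment as diameter has centre (1, -0.5) and r² = 185/4 = 46.25.
Check A: distance² to centre = 16.25 ≤ 46.25, so it lies inside.
All remaining points lie in this disk, and no smaller disk contains both endpoints, so this is the minimum enclosing circle.
Diameter = 2r = 2√(46.25) ≈ 13.601.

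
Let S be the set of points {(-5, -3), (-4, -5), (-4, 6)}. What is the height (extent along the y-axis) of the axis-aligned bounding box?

11

max y = 6, min y = -5, so height = 11.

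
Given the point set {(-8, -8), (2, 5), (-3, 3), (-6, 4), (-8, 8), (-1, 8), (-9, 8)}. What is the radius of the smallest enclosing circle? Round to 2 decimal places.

A smallest enclosing disk is always determined by at most three of the input points on its boundary.
The minimum enclosing circle is determined by three boundary points: (-8, -8), (-1, 8), (-9, 8).
Their circumcentre is (-5, 0.21875) with r² = 76.5478515625.
The farthest remaining point (2, 5) is at distance² 71.8603515625 ≤ 76.5478515625.
r = √(76.5478515625) ≈ 8.75.

8.75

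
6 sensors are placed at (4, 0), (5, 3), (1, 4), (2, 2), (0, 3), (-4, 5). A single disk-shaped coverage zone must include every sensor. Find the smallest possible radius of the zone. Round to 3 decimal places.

The minimum enclosing circle is determined by three boundary points: (4, 0), (5, 3), (-4, 5).
Their circumcentre is (15/58, 169/58) with r² = 37825/1682.
The farthest remaining point (2, 2) is at distance² 6505/1682 ≤ 37825/1682.
r = √(37825/1682) ≈ 4.742.

4.742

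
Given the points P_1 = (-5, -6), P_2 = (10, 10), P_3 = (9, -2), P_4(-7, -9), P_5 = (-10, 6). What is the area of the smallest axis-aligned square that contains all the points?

The bounding box has width 20 and height 19.
An axis-aligned square enclosing the set must have side ≥ max(width, height).
So the minimum side is max(20, 19) = 20.
Area = 20² = 400.

400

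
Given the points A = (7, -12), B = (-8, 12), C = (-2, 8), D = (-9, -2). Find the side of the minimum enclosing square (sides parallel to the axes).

24

The bounding box has width 16 and height 24.
An axis-aligned square enclosing the set must have side ≥ max(width, height).
So the minimum side is max(16, 24) = 24.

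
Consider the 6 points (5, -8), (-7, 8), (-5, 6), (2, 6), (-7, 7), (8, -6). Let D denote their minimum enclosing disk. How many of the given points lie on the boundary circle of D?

The farthest pair is (-7, 8)–(8, -6) with squared distance 421. The circle on this segment as diameter has centre (0.5, 1) and r² = 421/4 = 105.25.
Check (5, -8): distance² to centre = 101.25 ≤ 105.25, so it lies inside.
All remaining points lie in this disk, and no smaller disk contains both endpoints, so this is the minimum enclosing circle.
The points at distance exactly r from the centre are (-7, 8), (8, -6) — 2 points.

2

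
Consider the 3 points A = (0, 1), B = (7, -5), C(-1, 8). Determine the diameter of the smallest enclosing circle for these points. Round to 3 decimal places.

Side lengths²: AB² = 85, AC² = 50, BC² = 233.
Since BC² = 233 ≥ 85 + 50 = 135, the angle opposite BC is not acute, so the smallest enclosing circle has BC as diameter.
Centre = midpoint of BC = (3, 1.5), r² = 233/4 = 58.25.
Diameter = 2r = 2√(58.25) ≈ 15.264.

15.264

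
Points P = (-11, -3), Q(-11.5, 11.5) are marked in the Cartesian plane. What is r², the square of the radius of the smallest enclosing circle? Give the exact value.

52.625

The smallest circle enclosing two points has them as diameter endpoints.
Centre = midpoint = (-11.25, 4.25); r² = |PQ|²/4 = 210.5/4 = 52.625.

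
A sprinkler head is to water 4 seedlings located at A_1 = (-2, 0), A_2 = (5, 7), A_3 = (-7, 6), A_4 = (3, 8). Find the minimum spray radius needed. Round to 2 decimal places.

6.05

A smallest enclosing disk is always determined by at most three of the input points on its boundary.
The minimum enclosing circle is determined by three boundary points: A_1, A_2, A_3.
Their circumcentre is (-21/22, 131/22) with r² = 8845/242.
The farthest remaining point A_4 is at distance² 4797/242 ≤ 8845/242.
r = √(8845/242) ≈ 6.05.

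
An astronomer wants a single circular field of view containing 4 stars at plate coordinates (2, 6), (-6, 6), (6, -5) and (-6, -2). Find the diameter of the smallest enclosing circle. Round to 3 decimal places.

16.279

The minimum enclosing circle of a finite set is fixed by two of the points (as a diameter) or three (as a circumcircle).
The farthest pair is (-6, 6)–(6, -5) with squared distance 265. The circle on this segment as diameter has centre (0, 0.5) and r² = 265/4 = 66.25.
Check (2, 6): distance² to centre = 34.25 ≤ 66.25, so it lies inside.
All remaining points lie in this disk, and no smaller disk contains both endpoints, so this is the minimum enclosing circle.
Diameter = 2r = 2√(66.25) ≈ 16.279.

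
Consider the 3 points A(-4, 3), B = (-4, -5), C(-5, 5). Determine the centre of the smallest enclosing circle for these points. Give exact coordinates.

Side lengths²: AB² = 64, AC² = 5, BC² = 101.
Since BC² = 101 ≥ 64 + 5 = 69, the angle opposite BC is not acute, so the smallest enclosing circle has BC as diameter.
Centre = midpoint of BC = (-4.5, 0), r² = 101/4 = 25.25.
Centre = (-4.5, 0).

(-4.5, 0)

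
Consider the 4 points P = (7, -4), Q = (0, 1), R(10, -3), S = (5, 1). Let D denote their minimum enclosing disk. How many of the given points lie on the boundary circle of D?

By Welzl's lemma the MEC is supported by two points (diametrically opposite) or three points (on a circumcircle).
The farthest pair is Q–R with squared distance 116. The circle on this segment as diameter has centre (5, -1) and r² = 116/4 = 29.
Check P: distance² to centre = 13 ≤ 29, so it lies inside.
All remaining points lie in this disk, and no smaller disk contains both endpoints, so this is the minimum enclosing circle.
The points at distance exactly r from the centre are Q, R — 2 points.

2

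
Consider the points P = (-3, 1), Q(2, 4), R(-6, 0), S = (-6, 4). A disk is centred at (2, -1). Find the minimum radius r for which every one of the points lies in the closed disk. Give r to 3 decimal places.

9.434

The required radius is the distance from (2, -1) to the farthest point.
Squared distances: 29, 25, 65, 89.
Maximum is 89, attained at S.
r = √89 ≈ 9.434.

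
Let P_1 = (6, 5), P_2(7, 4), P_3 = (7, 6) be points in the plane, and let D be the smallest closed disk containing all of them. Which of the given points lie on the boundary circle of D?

P_1, P_2, P_3

Side lengths²: P_1P_2² = 2, P_1P_3² = 2, P_2P_3² = 4.
Since P_2P_3² = 4 ≥ 2 + 2 = 4, the angle opposite P_2P_3 is not acute, so the smallest enclosing circle has P_2P_3 as diameter.
Centre = midpoint of P_2P_3 = (7, 5), r² = 4/4 = 1.
The points at distance exactly r from the centre are P_1, P_2, P_3 — 3 points.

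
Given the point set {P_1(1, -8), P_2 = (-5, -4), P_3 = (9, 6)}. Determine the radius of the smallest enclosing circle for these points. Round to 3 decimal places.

Side lengths²: P_1P_2² = 52, P_1P_3² = 260, P_2P_3² = 296.
Since P_2P_3² = 296 < 260 + 52 = 312, the triangle is acute, so the smallest enclosing circle is the circumcircle.
Circumcentre = (68/29, 15/29), r² = 62530/841.
r = √(62530/841) ≈ 8.623.

8.623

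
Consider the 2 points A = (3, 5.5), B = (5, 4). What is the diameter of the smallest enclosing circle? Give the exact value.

The smallest circle enclosing two points has them as diameter endpoints.
Centre = midpoint = (4, 4.75); r² = |AB|²/4 = 6.25/4 = 1.5625.
Diameter = 2r = 2√(1.5625) = 2.5.

2.5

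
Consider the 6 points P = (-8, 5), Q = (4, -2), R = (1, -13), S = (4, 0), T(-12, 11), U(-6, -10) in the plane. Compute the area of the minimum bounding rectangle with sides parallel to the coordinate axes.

384

x ranges over [-12, 4], width 16.
y ranges over [-13, 11], height 24.
Area = 16 × 24 = 384.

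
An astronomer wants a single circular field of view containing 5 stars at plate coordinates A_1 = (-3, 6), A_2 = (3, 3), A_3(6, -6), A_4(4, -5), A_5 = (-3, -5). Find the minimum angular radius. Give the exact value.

A smallest enclosing disk is always determined by at most three of the input points on its boundary.
The farthest pair is A_1–A_3 with squared distance 225. The circle on this segment as diameter has centre (1.5, 0) and r² = 225/4 = 56.25.
Check A_2: distance² to centre = 11.25 ≤ 56.25, so it lies inside.
All remaining points lie in this disk, and no smaller disk contains both endpoints, so this is the minimum enclosing circle.
r = √(56.25) = 7.5.

7.5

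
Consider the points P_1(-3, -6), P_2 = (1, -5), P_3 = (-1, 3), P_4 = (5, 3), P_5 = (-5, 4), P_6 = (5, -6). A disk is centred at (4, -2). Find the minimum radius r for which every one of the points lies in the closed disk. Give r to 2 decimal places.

The required radius is the distance from (4, -2) to the farthest point.
Squared distances: 65, 18, 50, 26, 117, 17.
Maximum is 117, attained at P_5.
r = √117 ≈ 10.82.

10.82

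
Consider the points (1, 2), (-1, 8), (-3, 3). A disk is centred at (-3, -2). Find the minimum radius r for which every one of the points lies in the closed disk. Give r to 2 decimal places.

10.20

The required radius is the distance from (-3, -2) to the farthest point.
Squared distances: 32, 104, 25.
Maximum is 104, attained at (-1, 8).
r = √104 ≈ 10.20.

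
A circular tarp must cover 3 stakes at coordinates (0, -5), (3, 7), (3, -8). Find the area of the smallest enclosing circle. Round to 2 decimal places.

176.71

Call the three points A, B, C in the order given.
Side lengths²: AB² = 153, AC² = 18, BC² = 225.
Since BC² = 225 ≥ 153 + 18 = 171, the angle opposite BC is not acute, so the smallest enclosing circle has BC as diameter.
Centre = midpoint of BC = (3, -0.5), r² = 225/4 = 56.25.
Area = π·r² = π·56.25 ≈ 176.71.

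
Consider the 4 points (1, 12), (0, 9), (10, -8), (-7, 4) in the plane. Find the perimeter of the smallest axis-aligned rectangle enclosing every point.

74

Width = max x − min x = 10 − (-7) = 17.
Height = max y − min y = 12 − (-8) = 20.
Perimeter = 2(17 + 20) = 74.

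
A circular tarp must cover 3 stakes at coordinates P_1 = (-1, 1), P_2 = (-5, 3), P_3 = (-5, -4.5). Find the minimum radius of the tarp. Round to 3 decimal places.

Side lengths²: P_1P_2² = 20, P_1P_3² = 46.25, P_2P_3² = 56.25.
Since P_2P_3² = 56.25 < 46.25 + 20 = 66.25, the triangle is acute, so the smallest enclosing circle is the circumcircle.
Circumcentre = (-4.375, -0.75), r² = 14.453125.
r = √(14.453125) ≈ 3.802.

3.802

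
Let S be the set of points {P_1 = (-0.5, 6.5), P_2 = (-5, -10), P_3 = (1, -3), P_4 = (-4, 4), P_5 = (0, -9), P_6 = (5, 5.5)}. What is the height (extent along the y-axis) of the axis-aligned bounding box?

max y = 6.5, min y = -10, so height = 16.5.

16.5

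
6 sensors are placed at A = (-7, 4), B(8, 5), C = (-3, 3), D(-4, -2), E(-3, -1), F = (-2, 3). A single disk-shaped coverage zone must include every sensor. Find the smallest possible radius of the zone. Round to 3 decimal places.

7.532

A smallest enclosing disk is always determined by at most three of the input points on its boundary.
The minimum enclosing circle is determined by three boundary points: A, B, D.
Their circumcentre is (33/62, 249/62) with r² = 109045/1922.
The farthest remaining point E is at distance² 72341/1922 ≤ 109045/1922.
r = √(109045/1922) ≈ 7.532.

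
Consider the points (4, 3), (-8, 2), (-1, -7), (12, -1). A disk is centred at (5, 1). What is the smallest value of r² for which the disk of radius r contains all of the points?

170

The required radius is the distance from (5, 1) to the farthest point.
Squared distances: 5, 170, 100, 53.
Maximum is 170, attained at (-8, 2).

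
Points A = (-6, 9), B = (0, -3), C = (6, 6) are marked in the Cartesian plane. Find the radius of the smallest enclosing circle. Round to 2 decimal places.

Side lengths²: AB² = 180, AC² = 153, BC² = 117.
Since AB² = 180 < 153 + 117 = 270, the triangle is acute, so the smallest enclosing circle is the circumcircle.
Circumcentre = (-6/7, 57/14), r² = 9945/196.
r = √(9945/196) ≈ 7.12.

7.12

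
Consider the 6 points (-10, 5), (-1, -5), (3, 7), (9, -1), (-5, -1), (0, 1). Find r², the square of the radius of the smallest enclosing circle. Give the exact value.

The farthest pair is (-10, 5)–(9, -1) with squared distance 397. The circle on this segment as diameter has centre (-0.5, 2) and r² = 397/4 = 99.25.
Check (-1, -5): distance² to centre = 49.25 ≤ 99.25, so it lies inside.
All remaining points lie in this disk, and no smaller disk contains both endpoints, so this is the minimum enclosing circle.

99.25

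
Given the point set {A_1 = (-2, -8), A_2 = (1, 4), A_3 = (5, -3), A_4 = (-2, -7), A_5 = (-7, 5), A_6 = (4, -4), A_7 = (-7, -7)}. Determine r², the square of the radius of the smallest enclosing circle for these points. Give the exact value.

520/9

The minimum enclosing circle is determined by three boundary points: A_3, A_5, A_7.
Their circumcentre is (-7/3, -1) with r² = 520/9.
The farthest remaining point A_1 is at distance² 442/9 ≤ 520/9.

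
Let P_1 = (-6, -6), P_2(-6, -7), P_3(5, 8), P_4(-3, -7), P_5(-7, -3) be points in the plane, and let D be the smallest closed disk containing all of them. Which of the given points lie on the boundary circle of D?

P_2, P_3

The farthest pair is P_2–P_3 with squared distance 346. The circle on this segment as diameter has centre (-0.5, 0.5) and r² = 346/4 = 86.5.
Check P_1: distance² to centre = 72.5 ≤ 86.5, so it lies inside.
All remaining points lie in this disk, and no smaller disk contains both endpoints, so this is the minimum enclosing circle.
The points at distance exactly r from the centre are P_2, P_3 — 2 points.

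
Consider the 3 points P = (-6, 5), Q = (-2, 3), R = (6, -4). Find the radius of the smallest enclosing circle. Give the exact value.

Side lengths²: PQ² = 20, PR² = 225, QR² = 113.
Since PR² = 225 ≥ 113 + 20 = 133, the angle opposite PR is not acute, so the smallest enclosing circle has PR as diameter.
Centre = midpoint of PR = (0, 0.5), r² = 225/4 = 56.25.
r = √(56.25) = 7.5.

7.5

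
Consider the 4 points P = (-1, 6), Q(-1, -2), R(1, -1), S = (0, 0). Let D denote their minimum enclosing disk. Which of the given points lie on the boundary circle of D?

P, Q

The farthest pair is P–Q with squared distance 64. The circle on this segment as diameter has centre (-1, 2) and r² = 64/4 = 16.
Check R: distance² to centre = 13 ≤ 16, so it lies inside.
All remaining points lie in this disk, and no smaller disk contains both endpoints, so this is the minimum enclosing circle.
The points at distance exactly r from the centre are P, Q — 2 points.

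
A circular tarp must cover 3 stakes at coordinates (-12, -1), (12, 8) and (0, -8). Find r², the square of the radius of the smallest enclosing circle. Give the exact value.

164.25

Call the three points A, B, C in the order given.
Side lengths²: AB² = 657, AC² = 193, BC² = 400.
Since AB² = 657 ≥ 400 + 193 = 593, the angle opposite AB is not acute, so the smallest enclosing circle has AB as diameter.
Centre = midpoint of AB = (0, 3.5), r² = 657/4 = 164.25.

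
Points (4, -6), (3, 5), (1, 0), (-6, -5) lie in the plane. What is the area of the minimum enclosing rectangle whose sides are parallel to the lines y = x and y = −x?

In coordinates u = x + y, v = x − y the rectangle is axis-aligned; the map (x,y)→(u,v) scales areas by 2.
u-values: -2, 8, 1, -11; range = 8 − (-11) = 19.
v-values: 10, -2, 1, -1; range = 10 − (-2) = 12.
Area = (19 × 12) / 2 = 114.

114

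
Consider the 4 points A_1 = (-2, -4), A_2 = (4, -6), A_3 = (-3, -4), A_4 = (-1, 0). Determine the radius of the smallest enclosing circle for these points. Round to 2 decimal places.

The minimum enclosing circle of a finite set is fixed by two of the points (as a diameter) or three (as a circumcircle).
The minimum enclosing circle is determined by three boundary points: A_2, A_3, A_4.
Their circumcentre is (0.9375, -3.46875) with r² = 15.7861328125.
The farthest remaining point A_1 is at distance² 8.9111328125 ≤ 15.7861328125.
r = √(15.7861328125) ≈ 3.97.

3.97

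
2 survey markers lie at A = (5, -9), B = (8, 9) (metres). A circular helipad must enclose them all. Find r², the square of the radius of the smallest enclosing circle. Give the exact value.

83.25

The smallest circle enclosing two points has them as diameter endpoints.
Centre = midpoint = (6.5, 0); r² = |AB|²/4 = 333/4 = 83.25.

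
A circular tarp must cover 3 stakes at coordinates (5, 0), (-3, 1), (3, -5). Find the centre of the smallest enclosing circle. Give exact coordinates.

Call the three points A, B, C in the order given.
Side lengths²: AB² = 65, AC² = 29, BC² = 72.
Since BC² = 72 < 65 + 29 = 94, the triangle is acute, so the smallest enclosing circle is the circumcircle.
Circumcentre = (11/14, -17/14), r² = 1885/98.
Centre = (11/14, -17/14).

(11/14, -17/14)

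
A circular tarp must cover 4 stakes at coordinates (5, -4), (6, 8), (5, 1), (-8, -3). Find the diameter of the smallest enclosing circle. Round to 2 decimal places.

17.80

The minimum enclosing circle of a finite set is fixed by two of the points (as a diameter) or three (as a circumcircle).
The farthest pair is (6, 8)–(-8, -3) with squared distance 317. The circle on this segment as diameter has centre (-1, 2.5) and r² = 317/4 = 79.25.
Check (5, -4): distance² to centre = 78.25 ≤ 79.25, so it lies inside.
All remaining points lie in this disk, and no smaller disk contains both endpoints, so this is the minimum enclosing circle.
Diameter = 2r = 2√(79.25) ≈ 17.80.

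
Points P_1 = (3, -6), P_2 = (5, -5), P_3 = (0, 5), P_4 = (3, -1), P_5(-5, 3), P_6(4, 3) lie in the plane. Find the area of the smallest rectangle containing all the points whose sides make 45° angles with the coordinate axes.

In coordinates u = x + y, v = x − y the rectangle is axis-aligned; the map (x,y)→(u,v) scales areas by 2.
u-values: -3, 0, 5, 2, -2, 7; range = 7 − (-3) = 10.
v-values: 9, 10, -5, 4, -8, 1; range = 10 − (-8) = 18.
Area = (10 × 18) / 2 = 90.

90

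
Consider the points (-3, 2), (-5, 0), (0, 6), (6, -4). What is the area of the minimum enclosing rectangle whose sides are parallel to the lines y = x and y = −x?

88

In coordinates u = x + y, v = x − y the rectangle is axis-aligned; the map (x,y)→(u,v) scales areas by 2.
u-values: -1, -5, 6, 2; range = 6 − (-5) = 11.
v-values: -5, -5, -6, 10; range = 10 − (-6) = 16.
Area = (11 × 16) / 2 = 88.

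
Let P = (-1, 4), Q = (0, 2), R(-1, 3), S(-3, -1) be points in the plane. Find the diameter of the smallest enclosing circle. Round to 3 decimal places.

5.385

By Welzl's lemma the MEC is supported by two points (diametrically opposite) or three points (on a circumcircle).
The farthest pair is P–S with squared distance 29. The circle on this segment as diameter has centre (-2, 1.5) and r² = 29/4 = 7.25.
Check Q: distance² to centre = 4.25 ≤ 7.25, so it lies inside.
All remaining points lie in this disk, and no smaller disk contains both endpoints, so this is the minimum enclosing circle.
Diameter = 2r = 2√(7.25) ≈ 5.385.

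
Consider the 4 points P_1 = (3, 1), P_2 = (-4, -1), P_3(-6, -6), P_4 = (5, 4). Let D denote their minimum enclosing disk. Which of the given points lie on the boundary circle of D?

A smallest enclosing disk is always determined by at most three of the input points on its boundary.
The farthest pair is P_3–P_4 with squared distance 221. The circle on this segment as diameter has centre (-0.5, -1) and r² = 221/4 = 55.25.
Check P_1: distance² to centre = 16.25 ≤ 55.25, so it lies inside.
All remaining points lie in this disk, and no smaller disk contains both endpoints, so this is the minimum enclosing circle.
The points at distance exactly r from the centre are P_3, P_4 — 2 points.

P_3, P_4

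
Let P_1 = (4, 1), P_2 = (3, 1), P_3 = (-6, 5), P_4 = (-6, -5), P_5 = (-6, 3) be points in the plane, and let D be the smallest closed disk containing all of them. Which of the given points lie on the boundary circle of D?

A smallest enclosing disk is always determined by at most three of the input points on its boundary.
The minimum enclosing circle is determined by three boundary points: P_1, P_3, P_4.
Their circumcentre is (-2.2, 0) with r² = 39.44.
The farthest remaining point P_2 is at distance² 28.04 ≤ 39.44.
The points at distance exactly r from the centre are P_1, P_3, P_4 — 3 points.

P_1, P_3, P_4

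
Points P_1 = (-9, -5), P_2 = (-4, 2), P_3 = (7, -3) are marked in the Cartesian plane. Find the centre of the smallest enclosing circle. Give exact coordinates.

Side lengths²: P_1P_2² = 74, P_1P_3² = 260, P_2P_3² = 146.
Since P_1P_3² = 260 ≥ 146 + 74 = 220, the angle opposite P_1P_3 is not acute, so the smallest enclosing circle has P_1P_3 as diameter.
Centre = midpoint of P_1P_3 = (-1, -4), r² = 260/4 = 65.
Centre = (-1, -4).

(-1, -4)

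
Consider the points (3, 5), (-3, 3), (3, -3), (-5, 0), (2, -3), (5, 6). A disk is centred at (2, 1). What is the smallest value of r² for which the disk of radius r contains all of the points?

The required radius is the distance from (2, 1) to the farthest point.
Squared distances: 17, 29, 17, 50, 16, 34.
Maximum is 50, attained at (-5, 0).

50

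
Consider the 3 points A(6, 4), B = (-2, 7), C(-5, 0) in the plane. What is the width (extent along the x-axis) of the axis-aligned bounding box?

11

max x = 6, min x = -5, so width = 11.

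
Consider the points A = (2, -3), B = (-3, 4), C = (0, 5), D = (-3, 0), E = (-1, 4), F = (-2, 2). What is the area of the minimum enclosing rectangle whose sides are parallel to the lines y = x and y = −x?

48

In coordinates u = x + y, v = x − y the rectangle is axis-aligned; the map (x,y)→(u,v) scales areas by 2.
u-values: -1, 1, 5, -3, 3, 0; range = 5 − (-3) = 8.
v-values: 5, -7, -5, -3, -5, -4; range = 5 − (-7) = 12.
Area = (8 × 12) / 2 = 48.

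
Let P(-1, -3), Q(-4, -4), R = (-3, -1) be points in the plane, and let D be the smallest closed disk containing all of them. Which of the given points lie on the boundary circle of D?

P, Q, R

Side lengths²: PQ² = 10, PR² = 8, QR² = 10.
Since QR² = 10 < 10 + 8 = 18, the triangle is acute, so the smallest enclosing circle is the circumcircle.
Circumcentre = (-2.75, -2.75), r² = 3.125.
The points at distance exactly r from the centre are P, Q, R — 3 points.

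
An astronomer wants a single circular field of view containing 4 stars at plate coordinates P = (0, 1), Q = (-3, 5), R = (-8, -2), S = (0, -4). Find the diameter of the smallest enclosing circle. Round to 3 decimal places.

10.196

A smallest enclosing disk is always determined by at most three of the input points on its boundary.
The minimum enclosing circle is determined by three boundary points: Q, R, S.
Their circumcentre is (-36/11, -1/11) with r² = 3145/121.
The farthest remaining point P is at distance² 1440/121 ≤ 3145/121.
Diameter = 2r = 2√(3145/121) ≈ 10.196.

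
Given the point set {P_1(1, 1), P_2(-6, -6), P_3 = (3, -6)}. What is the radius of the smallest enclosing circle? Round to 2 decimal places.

5.15

Side lengths²: P_1P_2² = 98, P_1P_3² = 53, P_2P_3² = 81.
Since P_1P_2² = 98 < 81 + 53 = 134, the triangle is acute, so the smallest enclosing circle is the circumcircle.
Circumcentre = (-1.5, -3.5), r² = 26.5.
r = √(26.5) ≈ 5.15.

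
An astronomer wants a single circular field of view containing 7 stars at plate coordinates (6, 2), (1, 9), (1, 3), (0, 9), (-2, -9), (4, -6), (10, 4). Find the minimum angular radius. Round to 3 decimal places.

9.427

The minimum enclosing circle of a finite set is fixed by two of the points (as a diameter) or three (as a circumcircle).
The minimum enclosing circle is determined by three boundary points: (0, 9), (-2, -9), (10, 4).
Their circumcentre is (61/38, -11/38) with r² = 64165/722.
The farthest remaining point (1, 9) is at distance² 62569/722 ≤ 64165/722.
r = √(64165/722) ≈ 9.427.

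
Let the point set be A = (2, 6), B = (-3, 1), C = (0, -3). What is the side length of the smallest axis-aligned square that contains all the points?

9

The bounding box has width 5 and height 9.
An axis-aligned square enclosing the set must have side ≥ max(width, height).
So the minimum side is max(5, 9) = 9.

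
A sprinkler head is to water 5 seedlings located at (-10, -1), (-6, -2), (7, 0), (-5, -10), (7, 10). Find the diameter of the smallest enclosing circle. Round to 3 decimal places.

23.324

The minimum enclosing circle of a finite set is fixed by two of the points (as a diameter) or three (as a circumcircle).
The farthest pair is (-5, -10)–(7, 10) with squared distance 544. The circle on this segment as diameter has centre (1, 0) and r² = 544/4 = 136.
Check (-10, -1): distance² to centre = 122 ≤ 136, so it lies inside.
All remaining points lie in this disk, and no smaller disk contains both endpoints, so this is the minimum enclosing circle.
Diameter = 2r = 2√136 ≈ 23.324.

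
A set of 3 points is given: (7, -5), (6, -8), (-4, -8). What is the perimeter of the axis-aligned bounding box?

28

Width = max x − min x = 7 − (-4) = 11.
Height = max y − min y = -5 − (-8) = 3.
Perimeter = 2(11 + 3) = 28.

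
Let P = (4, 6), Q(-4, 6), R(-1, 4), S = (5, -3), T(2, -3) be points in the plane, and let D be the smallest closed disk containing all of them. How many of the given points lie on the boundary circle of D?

2

By Welzl's lemma the MEC is supported by two points (diametrically opposite) or three points (on a circumcircle).
The farthest pair is Q–S with squared distance 162. The circle on this segment as diameter has centre (0.5, 1.5) and r² = 162/4 = 40.5.
Check P: distance² to centre = 32.5 ≤ 40.5, so it lies inside.
All remaining points lie in this disk, and no smaller disk contains both endpoints, so this is the minimum enclosing circle.
The points at distance exactly r from the centre are Q, S — 2 points.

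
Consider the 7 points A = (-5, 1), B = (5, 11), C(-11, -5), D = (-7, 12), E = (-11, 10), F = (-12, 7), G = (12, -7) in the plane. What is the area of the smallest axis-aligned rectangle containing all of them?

x ranges over [-12, 12], width 24.
y ranges over [-7, 12], height 19.
Area = 24 × 19 = 456.

456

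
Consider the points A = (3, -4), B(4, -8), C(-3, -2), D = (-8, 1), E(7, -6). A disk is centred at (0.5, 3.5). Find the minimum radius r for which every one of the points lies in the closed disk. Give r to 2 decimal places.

The required radius is the distance from (0.5, 3.5) to the farthest point.
Squared distances: 62.5, 144.5, 42.5, 78.5, 132.5.
Maximum is 144.5, attained at B.
r = √(144.5) ≈ 12.02.

12.02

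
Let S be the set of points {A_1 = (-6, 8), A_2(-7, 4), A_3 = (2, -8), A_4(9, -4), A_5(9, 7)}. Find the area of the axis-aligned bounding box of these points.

256

x ranges over [-7, 9], width 16.
y ranges over [-8, 8], height 16.
Area = 16 × 16 = 256.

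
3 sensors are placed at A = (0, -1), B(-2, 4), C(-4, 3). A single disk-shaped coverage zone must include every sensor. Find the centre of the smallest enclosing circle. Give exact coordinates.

Side lengths²: AB² = 29, AC² = 32, BC² = 5.
Since AC² = 32 < 29 + 5 = 34, the triangle is acute, so the smallest enclosing circle is the circumcircle.
Circumcentre = (-11/6, 7/6), r² = 145/18.
Centre = (-11/6, 7/6).

(-11/6, 7/6)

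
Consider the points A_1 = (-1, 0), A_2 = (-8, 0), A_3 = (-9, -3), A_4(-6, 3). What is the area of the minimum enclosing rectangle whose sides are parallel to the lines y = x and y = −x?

44

In coordinates u = x + y, v = x − y the rectangle is axis-aligned; the map (x,y)→(u,v) scales areas by 2.
u-values: -1, -8, -12, -3; range = -1 − (-12) = 11.
v-values: -1, -8, -6, -9; range = -1 − (-9) = 8.
Area = (11 × 8) / 2 = 44.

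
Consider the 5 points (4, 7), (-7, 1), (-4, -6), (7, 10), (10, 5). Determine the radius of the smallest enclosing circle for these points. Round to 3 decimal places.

9.708

The farthest pair is (-4, -6)–(7, 10) with squared distance 377. The circle on this segment as diameter has centre (1.5, 2) and r² = 377/4 = 94.25.
Check (4, 7): distance² to centre = 31.25 ≤ 94.25, so it lies inside.
All remaining points lie in this disk, and no smaller disk contains both endpoints, so this is the minimum enclosing circle.
r = √(94.25) ≈ 9.708.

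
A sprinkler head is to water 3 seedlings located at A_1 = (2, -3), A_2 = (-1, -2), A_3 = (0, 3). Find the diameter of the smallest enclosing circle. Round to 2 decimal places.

Side lengths²: A_1A_2² = 10, A_1A_3² = 40, A_2A_3² = 26.
Since A_1A_3² = 40 ≥ 26 + 10 = 36, the angle opposite A_1A_3 is not acute, so the smallest enclosing circle has A_1A_3 as diameter.
Centre = midpoint of A_1A_3 = (1, 0), r² = 40/4 = 10.
Diameter = 2r = 2√10 ≈ 6.32.

6.32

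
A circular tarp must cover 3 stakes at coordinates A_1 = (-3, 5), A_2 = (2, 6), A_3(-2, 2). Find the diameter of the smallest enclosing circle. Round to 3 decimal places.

5.701

Side lengths²: A_1A_2² = 26, A_1A_3² = 10, A_2A_3² = 32.
Since A_2A_3² = 32 < 26 + 10 = 36, the triangle is acute, so the smallest enclosing circle is the circumcircle.
Circumcentre = (-0.25, 4.25), r² = 8.125.
Diameter = 2r = 2√(8.125) ≈ 5.701.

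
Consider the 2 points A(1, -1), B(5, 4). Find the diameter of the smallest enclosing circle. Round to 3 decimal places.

6.403

The smallest circle enclosing two points has them as diameter endpoints.
Centre = midpoint = (3, 1.5); r² = |AB|²/4 = 41/4 = 10.25.
Diameter = 2r = 2√(10.25) ≈ 6.403.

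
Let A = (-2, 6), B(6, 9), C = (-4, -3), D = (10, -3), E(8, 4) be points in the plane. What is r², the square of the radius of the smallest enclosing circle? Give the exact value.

A smallest enclosing disk is always determined by at most three of the input points on its boundary.
The minimum enclosing circle is determined by three boundary points: B, C, D.
Their circumcentre is (3, 4/3) with r² = 610/9.
The farthest remaining point A is at distance² 421/9 ≤ 610/9.

610/9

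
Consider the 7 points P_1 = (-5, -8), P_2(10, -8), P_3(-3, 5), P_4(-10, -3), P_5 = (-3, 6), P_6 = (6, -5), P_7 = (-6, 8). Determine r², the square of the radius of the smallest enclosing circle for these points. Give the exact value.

The minimum enclosing circle is determined by three boundary points: P_2, P_4, P_7.
Their circumcentre is (7/6, -5/6) with r² = 2329/18.
The farthest remaining point P_1 is at distance² 1609/18 ≤ 2329/18.

2329/18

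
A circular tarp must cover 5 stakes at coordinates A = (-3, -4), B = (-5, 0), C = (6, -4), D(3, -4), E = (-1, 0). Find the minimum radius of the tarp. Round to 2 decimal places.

By Welzl's lemma the MEC is supported by two points (diametrically opposite) or three points (on a circumcircle).
The farthest pair is B–C with squared distance 137. The circle on this segment as diameter has centre (0.5, -2) and r² = 137/4 = 34.25.
Check A: distance² to centre = 16.25 ≤ 34.25, so it lies inside.
All remaining points lie in this disk, and no smaller disk contains both endpoints, so this is the minimum enclosing circle.
r = √(34.25) ≈ 5.85.

5.85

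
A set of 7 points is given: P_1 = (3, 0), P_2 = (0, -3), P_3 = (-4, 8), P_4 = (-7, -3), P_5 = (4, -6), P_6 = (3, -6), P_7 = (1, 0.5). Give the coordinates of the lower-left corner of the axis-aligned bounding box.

x-range [-7, 4], y-range [-6, 8].
The lower-left corner is (-7, -6).

(-7, -6)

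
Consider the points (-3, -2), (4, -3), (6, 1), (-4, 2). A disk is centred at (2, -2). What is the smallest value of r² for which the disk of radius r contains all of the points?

52

The required radius is the distance from (2, -2) to the farthest point.
Squared distances: 25, 5, 25, 52.
Maximum is 52, attained at (-4, 2).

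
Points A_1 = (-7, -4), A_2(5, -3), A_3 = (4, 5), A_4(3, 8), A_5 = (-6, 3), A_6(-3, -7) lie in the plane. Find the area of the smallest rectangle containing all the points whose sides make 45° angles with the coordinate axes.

187

In coordinates u = x + y, v = x − y the rectangle is axis-aligned; the map (x,y)→(u,v) scales areas by 2.
u-values: -11, 2, 9, 11, -3, -10; range = 11 − (-11) = 22.
v-values: -3, 8, -1, -5, -9, 4; range = 8 − (-9) = 17.
Area = (22 × 17) / 2 = 187.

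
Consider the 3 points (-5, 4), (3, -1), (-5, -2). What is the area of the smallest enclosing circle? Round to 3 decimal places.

Call the three points A, B, C in the order given.
Side lengths²: AB² = 89, AC² = 36, BC² = 65.
Since AB² = 89 < 65 + 36 = 101, the triangle is acute, so the smallest enclosing circle is the circumcircle.
Circumcentre = (-1.3125, 1), r² = 22.59765625.
Area = π·r² = π·22.59765625 ≈ 70.993.

70.993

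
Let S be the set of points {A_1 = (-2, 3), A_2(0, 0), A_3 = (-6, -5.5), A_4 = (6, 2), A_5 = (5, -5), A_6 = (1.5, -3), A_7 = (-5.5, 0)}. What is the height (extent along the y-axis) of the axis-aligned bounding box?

max y = 3, min y = -5.5, so height = 8.5.

8.5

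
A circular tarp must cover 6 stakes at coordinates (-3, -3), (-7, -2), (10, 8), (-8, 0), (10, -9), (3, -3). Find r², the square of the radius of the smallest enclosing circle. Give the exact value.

121.25

By Welzl's lemma the MEC is supported by two points (diametrically opposite) or three points (on a circumcircle).
The minimum enclosing circle is determined by three boundary points: (10, 8), (-8, 0), (10, -9).
Their circumcentre is (3, -0.5) with r² = 121.25.
The farthest remaining point (-7, -2) is at distance² 102.25 ≤ 121.25.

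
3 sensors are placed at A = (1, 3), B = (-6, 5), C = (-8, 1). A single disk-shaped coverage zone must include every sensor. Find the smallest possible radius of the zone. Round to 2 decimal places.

4.61

Side lengths²: AB² = 53, AC² = 85, BC² = 20.
Since AC² = 85 ≥ 53 + 20 = 73, the angle opposite AC is not acute, so the smallest enclosing circle has AC as diameter.
Centre = midpoint of AC = (-3.5, 2), r² = 85/4 = 21.25.
r = √(21.25) ≈ 4.61.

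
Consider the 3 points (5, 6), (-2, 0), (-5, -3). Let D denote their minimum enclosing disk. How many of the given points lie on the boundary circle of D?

2

Call the three points A, B, C in the order given.
Side lengths²: AB² = 85, AC² = 181, BC² = 18.
Since AC² = 181 ≥ 85 + 18 = 103, the angle opposite AC is not acute, so the smallest enclosing circle has AC as diameter.
Centre = midpoint of AC = (0, 1.5), r² = 181/4 = 45.25.
The points at distance exactly r from the centre are (5, 6), (-5, -3) — 2 points.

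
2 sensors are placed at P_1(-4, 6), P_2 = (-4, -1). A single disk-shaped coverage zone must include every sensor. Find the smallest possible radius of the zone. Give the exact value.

The smallest circle enclosing two points has them as diameter endpoints.
Centre = midpoint = (-4, 2.5); r² = |P_1P_2|²/4 = 49/4 = 12.25.
r = √(12.25) = 3.5.

3.5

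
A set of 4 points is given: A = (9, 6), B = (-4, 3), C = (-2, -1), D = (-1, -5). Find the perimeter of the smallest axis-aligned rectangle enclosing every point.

48

Width = max x − min x = 9 − (-4) = 13.
Height = max y − min y = 6 − (-5) = 11.
Perimeter = 2(13 + 11) = 48.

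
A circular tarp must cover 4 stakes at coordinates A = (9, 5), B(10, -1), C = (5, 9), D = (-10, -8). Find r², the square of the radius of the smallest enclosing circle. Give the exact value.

133.017578125

The minimum enclosing circle of a finite set is fixed by two of the points (as a diameter) or three (as a circumcircle).
The minimum enclosing circle is determined by three boundary points: A, C, D.
Their circumcentre is (-0.90625, -0.90625) with r² = 133.017578125.
The farthest remaining point B is at distance² 118.955078125 ≤ 133.017578125.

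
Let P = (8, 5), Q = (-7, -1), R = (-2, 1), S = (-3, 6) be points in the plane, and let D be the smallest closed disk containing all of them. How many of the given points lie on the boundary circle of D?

2

The farthest pair is P–Q with squared distance 261. The circle on this segment as diameter has centre (0.5, 2) and r² = 261/4 = 65.25.
Check R: distance² to centre = 7.25 ≤ 65.25, so it lies inside.
All remaining points lie in this disk, and no smaller disk contains both endpoints, so this is the minimum enclosing circle.
The points at distance exactly r from the centre are P, Q — 2 points.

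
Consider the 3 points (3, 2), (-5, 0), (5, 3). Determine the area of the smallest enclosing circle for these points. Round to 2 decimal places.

Call the three points A, B, C in the order given.
Side lengths²: AB² = 68, AC² = 5, BC² = 109.
Since BC² = 109 ≥ 68 + 5 = 73, the angle opposite BC is not acute, so the smallest enclosing circle has BC as diameter.
Centre = midpoint of BC = (0, 1.5), r² = 109/4 = 27.25.
Area = π·r² = π·27.25 ≈ 85.61.

85.61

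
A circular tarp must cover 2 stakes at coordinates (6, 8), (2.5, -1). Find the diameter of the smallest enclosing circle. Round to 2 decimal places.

The smallest circle enclosing two points has them as diameter endpoints.
Centre = midpoint = (4.25, 3.5); r² = |(6, 8)−(2.5, -1)|²/4 = 93.25/4 = 23.3125.
Diameter = 2r = 2√(23.3125) ≈ 9.66.

9.66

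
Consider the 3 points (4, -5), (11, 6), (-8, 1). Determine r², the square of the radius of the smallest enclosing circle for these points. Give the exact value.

96.5

Call the three points A, B, C in the order given.
Side lengths²: AB² = 170, AC² = 180, BC² = 386.
Since BC² = 386 ≥ 180 + 170 = 350, the angle opposite BC is not acute, so the smallest enclosing circle has BC as diameter.
Centre = midpoint of BC = (1.5, 3.5), r² = 386/4 = 96.5.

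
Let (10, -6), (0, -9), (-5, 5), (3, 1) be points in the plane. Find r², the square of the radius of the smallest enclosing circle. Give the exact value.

A smallest enclosing disk is always determined by at most three of the input points on its boundary.
The farthest pair is (10, -6)–(-5, 5) with squared distance 346. The circle on this segment as diameter has centre (2.5, -0.5) and r² = 346/4 = 86.5.
Check (0, -9): distance² to centre = 78.5 ≤ 86.5, so it lies inside.
All remaining points lie in this disk, and no smaller disk contains both endpoints, so this is the minimum enclosing circle.

86.5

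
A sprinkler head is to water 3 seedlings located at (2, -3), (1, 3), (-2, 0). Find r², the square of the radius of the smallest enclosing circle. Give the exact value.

925/98

Call the three points A, B, C in the order given.
Side lengths²: AB² = 37, AC² = 25, BC² = 18.
Since AB² = 37 < 25 + 18 = 43, the triangle is acute, so the smallest enclosing circle is the circumcircle.
Circumcentre = (15/14, -1/14), r² = 925/98.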